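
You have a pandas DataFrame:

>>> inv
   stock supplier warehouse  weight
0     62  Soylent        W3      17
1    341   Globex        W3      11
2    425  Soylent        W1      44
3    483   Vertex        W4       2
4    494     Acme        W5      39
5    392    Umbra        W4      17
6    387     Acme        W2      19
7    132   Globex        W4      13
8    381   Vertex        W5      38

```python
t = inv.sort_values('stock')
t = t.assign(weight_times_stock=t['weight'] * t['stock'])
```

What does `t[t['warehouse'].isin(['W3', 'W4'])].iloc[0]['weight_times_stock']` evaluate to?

sort by stock:
   stock supplier warehouse  weight
0     62  Soylent        W3      17
7    132   Globex        W4      13
1    341   Globex        W3      11
8    381   Vertex        W5      38
6    387     Acme        W2      19
5    392    Umbra        W4      17
2    425  Soylent        W1      44
3    483   Vertex        W4       2
4    494     Acme        W5      39
add column weight_times_stock = t['weight'] * t['stock']:
   stock supplier warehouse  weight  weight_times_stock
0     62  Soylent        W3      17                1054
7    132   Globex        W4      13                1716
1    341   Globex        W3      11                3751
8    381   Vertex        W5      38               14478
6    387     Acme        W2      19                7353
5    392    Umbra        W4      17                6664
2    425  Soylent        W1      44               18700
3    483   Vertex        W4       2                 966
4    494     Acme        W5      39               19266
filter rows where warehouse in ['W3', 'W4']:
   stock supplier warehouse  weight  weight_times_stock
0     62  Soylent        W3      17                1054
7    132   Globex        W4      13                1716
1    341   Globex        W3      11                3751
5    392    Umbra        W4      17                6664
3    483   Vertex        W4       2                 966
Then the value at position 0, column 'weight_times_stock': 1054

1054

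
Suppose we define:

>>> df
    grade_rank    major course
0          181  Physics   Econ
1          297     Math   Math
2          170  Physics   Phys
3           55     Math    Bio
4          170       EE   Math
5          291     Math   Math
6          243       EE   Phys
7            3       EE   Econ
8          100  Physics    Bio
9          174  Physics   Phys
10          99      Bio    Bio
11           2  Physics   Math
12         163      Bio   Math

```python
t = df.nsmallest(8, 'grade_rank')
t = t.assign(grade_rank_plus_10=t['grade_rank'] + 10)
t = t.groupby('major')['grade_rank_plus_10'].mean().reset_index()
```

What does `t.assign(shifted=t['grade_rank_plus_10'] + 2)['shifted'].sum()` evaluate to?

411.166666667

take 8 rows with smallest grade_rank:
    grade_rank    major course
11           2  Physics   Math
7            3       EE   Econ
3           55     Math    Bio
10          99      Bio    Bio
8          100  Physics    Bio
12         163      Bio   Math
2          170  Physics   Phys
4          170       EE   Math
add column grade_rank_plus_10 = t['grade_rank'] + 10:
    grade_rank    major course  grade_rank_plus_10
11           2  Physics   Math                  12
7            3       EE   Econ                  13
3           55     Math    Bio                  65
10          99      Bio    Bio                 109
8          100  Physics    Bio                 110
12         163      Bio   Math                 173
2          170  Physics   Phys                 180
4          170       EE   Math                 180
group by major, mean of grade_rank_plus_10:
major
Bio        141.000000
EE          96.500000
Math        65.000000
Physics    100.666667
Name: grade_rank_plus_10, dtype: float64
reset_index():
     major  grade_rank_plus_10
0      Bio          141.000000
1       EE           96.500000
2     Math           65.000000
3  Physics          100.666667
add column shifted = t['grade_rank_plus_10'] + 2:
     major  grade_rank_plus_10     shifted
0      Bio          141.000000  143.000000
1       EE           96.500000   98.500000
2     Math           65.000000   67.000000
3  Physics          100.666667  102.666667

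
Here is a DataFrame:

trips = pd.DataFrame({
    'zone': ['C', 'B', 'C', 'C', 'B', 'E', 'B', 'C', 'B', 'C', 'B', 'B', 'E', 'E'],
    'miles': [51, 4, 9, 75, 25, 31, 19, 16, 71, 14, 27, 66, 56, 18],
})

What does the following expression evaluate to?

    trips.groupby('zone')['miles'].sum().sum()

group by zone, sum of miles:
zone
B    212
C    165
E    105
Name: miles, dtype: int64
Taking the sum of the resulting series gives 482.

482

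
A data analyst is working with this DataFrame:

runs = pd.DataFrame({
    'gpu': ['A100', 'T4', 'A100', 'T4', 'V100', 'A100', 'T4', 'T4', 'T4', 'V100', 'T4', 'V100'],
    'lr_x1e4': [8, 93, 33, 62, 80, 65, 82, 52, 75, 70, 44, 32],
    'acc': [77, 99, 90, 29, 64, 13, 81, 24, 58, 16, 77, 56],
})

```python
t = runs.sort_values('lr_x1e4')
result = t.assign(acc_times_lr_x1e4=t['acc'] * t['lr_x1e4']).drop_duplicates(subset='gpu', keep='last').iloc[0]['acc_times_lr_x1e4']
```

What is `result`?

sort by lr_x1e4:
     gpu  lr_x1e4  acc
0   A100        8   77
11  V100       32   56
2   A100       33   90
10    T4       44   77
7     T4       52   24
3     T4       62   29
5   A100       65   13
9   V100       70   16
8     T4       75   58
4   V100       80   64
6     T4       82   81
1     T4       93   99
add column acc_times_lr_x1e4 = t['acc'] * t['lr_x1e4']:
     gpu  lr_x1e4  acc  acc_times_lr_x1e4
0   A100        8   77                616
11  V100       32   56               1792
2   A100       33   90               2970
10    T4       44   77               3388
7     T4       52   24               1248
3     T4       62   29               1798
5   A100       65   13                845
9   V100       70   16               1120
8     T4       75   58               4350
4   V100       80   64               5120
6     T4       82   81               6642
1     T4       93   99               9207
drop duplicate gpu (keep=last):
    gpu  lr_x1e4  acc  acc_times_lr_x1e4
5  A100       65   13                845
4  V100       80   64               5120
1    T4       93   99               9207
The value at position 0, column 'acc_times_lr_x1e4' is 845.

845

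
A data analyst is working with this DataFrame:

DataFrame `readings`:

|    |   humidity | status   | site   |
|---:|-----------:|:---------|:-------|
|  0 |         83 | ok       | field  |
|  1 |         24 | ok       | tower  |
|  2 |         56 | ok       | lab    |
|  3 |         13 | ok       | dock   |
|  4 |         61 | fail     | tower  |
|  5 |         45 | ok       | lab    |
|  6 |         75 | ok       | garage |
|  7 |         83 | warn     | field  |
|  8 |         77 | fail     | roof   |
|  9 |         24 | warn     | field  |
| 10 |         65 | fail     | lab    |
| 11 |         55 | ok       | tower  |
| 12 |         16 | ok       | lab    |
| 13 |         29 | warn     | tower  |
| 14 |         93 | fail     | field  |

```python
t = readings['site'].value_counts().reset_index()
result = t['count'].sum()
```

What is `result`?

15

value_counts of site:
site
field     4
tower     4
lab       4
dock      1
garage    1
roof      1
Name: count, dtype: int64
reset_index():
     site  count
0   field      4
1   tower      4
2     lab      4
3    dock      1
4  garage      1
5    roof      1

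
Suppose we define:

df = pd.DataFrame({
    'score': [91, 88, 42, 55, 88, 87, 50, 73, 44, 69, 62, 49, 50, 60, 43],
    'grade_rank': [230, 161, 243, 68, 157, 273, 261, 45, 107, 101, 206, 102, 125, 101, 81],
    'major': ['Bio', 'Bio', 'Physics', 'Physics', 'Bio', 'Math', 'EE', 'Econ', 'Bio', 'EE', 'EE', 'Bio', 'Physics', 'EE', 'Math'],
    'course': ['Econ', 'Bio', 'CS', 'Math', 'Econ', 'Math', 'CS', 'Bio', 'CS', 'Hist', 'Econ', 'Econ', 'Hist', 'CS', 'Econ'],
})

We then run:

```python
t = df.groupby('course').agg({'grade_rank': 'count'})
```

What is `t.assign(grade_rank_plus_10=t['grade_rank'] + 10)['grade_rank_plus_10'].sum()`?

group by course, count of grade_rank:
        grade_rank
course            
Bio              2
CS               4
Econ             5
Hist             2
Math             2
add column grade_rank_plus_10 = t['grade_rank'] + 10:
        grade_rank  grade_rank_plus_10
course                                
Bio              2                  12
CS               4                  14
Econ             5                  15
Hist             2                  12
Math             2                  12
So sum() = 65.

65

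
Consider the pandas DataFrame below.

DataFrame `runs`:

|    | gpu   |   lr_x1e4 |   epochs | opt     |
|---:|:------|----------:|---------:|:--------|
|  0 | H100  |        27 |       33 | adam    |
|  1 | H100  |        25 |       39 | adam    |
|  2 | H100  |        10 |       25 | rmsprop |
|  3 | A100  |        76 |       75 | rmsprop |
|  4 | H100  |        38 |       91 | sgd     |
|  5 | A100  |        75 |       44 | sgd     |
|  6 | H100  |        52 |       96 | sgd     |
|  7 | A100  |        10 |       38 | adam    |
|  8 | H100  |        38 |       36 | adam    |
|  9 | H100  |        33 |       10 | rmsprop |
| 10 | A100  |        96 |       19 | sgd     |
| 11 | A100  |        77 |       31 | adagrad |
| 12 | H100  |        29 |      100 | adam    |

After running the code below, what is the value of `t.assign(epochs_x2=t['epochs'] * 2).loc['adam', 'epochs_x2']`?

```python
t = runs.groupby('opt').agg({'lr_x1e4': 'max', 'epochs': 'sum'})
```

492

group by opt: max(lr_x1e4), sum(epochs):
         lr_x1e4  epochs
opt                     
adagrad       77      31
adam          38     246
rmsprop       76     110
sgd           96     250
add column epochs_x2 = t['epochs'] * 2:
         lr_x1e4  epochs  epochs_x2
opt                                
adagrad       77      31         62
adam          38     246        492
rmsprop       76     110        220
sgd           96     250        500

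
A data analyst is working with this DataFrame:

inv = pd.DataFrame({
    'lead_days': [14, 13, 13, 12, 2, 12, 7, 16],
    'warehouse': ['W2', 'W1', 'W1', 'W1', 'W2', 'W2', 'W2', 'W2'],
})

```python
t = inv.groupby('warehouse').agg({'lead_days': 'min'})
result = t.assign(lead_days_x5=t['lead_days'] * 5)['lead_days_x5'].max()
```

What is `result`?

60

group by warehouse, min of lead_days:
           lead_days
warehouse           
W1                12
W2                 2
add column lead_days_x5 = t['lead_days'] * 5:
           lead_days  lead_days_x5
warehouse                         
W1                12            60
W2                 2            10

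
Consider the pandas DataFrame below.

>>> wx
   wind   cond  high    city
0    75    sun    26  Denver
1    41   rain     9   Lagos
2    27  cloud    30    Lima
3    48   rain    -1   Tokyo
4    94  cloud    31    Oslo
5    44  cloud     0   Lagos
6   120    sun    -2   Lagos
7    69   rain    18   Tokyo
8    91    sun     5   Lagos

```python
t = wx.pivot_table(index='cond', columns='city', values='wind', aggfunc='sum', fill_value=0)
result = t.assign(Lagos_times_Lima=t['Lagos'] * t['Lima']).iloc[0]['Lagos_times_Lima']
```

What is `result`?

pivot: rows=cond, cols=city, sum(wind):
city   Denver  Lagos  Lima  Oslo  Tokyo
cond                                   
cloud       0     44    27    94      0
rain        0     41     0     0    117
sun        75    211     0     0      0
add column Lagos_times_Lima = t['Lagos'] * t['Lima']:
city   Denver  Lagos  Lima  Oslo  Tokyo  Lagos_times_Lima
cond                                                     
cloud       0     44    27    94      0              1188
rain        0     41     0     0    117                 0
sun        75    211     0     0      0                 0
value at position 0, column 'Lagos_times_Lima' → 1188

1188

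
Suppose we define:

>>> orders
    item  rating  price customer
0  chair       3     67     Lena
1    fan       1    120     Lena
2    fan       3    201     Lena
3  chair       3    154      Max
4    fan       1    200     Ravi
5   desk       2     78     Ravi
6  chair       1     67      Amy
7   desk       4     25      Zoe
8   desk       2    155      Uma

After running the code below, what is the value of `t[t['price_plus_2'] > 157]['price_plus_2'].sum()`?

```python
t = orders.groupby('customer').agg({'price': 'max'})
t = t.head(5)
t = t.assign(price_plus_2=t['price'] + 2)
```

405

group by customer, max of price:
          price
customer       
Amy          67
Lena        201
Max         154
Ravi        200
Uma         155
Zoe          25
take first 5 rows:
          price
customer       
Amy          67
Lena        201
Max         154
Ravi        200
Uma         155
add column price_plus_2 = t['price'] + 2:
          price  price_plus_2
customer                     
Amy          67            69
Lena        201           203
Max         154           156
Ravi        200           202
Uma         155           157
filter rows where price_plus_2 > 157:
          price  price_plus_2
customer                     
Lena        201           203
Ravi        200           202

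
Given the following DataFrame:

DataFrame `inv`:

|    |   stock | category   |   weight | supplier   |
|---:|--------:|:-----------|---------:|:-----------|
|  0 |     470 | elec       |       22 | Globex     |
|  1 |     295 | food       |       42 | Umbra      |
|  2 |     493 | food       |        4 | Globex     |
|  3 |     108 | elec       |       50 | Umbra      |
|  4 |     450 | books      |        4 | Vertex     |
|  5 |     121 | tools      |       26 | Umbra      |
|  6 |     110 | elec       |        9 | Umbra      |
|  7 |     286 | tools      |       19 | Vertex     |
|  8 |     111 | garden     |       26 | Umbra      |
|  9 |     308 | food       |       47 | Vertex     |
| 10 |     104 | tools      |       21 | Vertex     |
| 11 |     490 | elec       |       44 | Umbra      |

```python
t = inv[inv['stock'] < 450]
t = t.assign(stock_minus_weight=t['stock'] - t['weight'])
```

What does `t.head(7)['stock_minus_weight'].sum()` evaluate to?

1120

filter rows where stock < 450:
    stock category  weight supplier
1     295     food      42    Umbra
3     108     elec      50    Umbra
5     121    tools      26    Umbra
6     110     elec       9    Umbra
7     286    tools      19   Vertex
8     111   garden      26    Umbra
9     308     food      47   Vertex
10    104    tools      21   Vertex
add column stock_minus_weight = t['stock'] - t['weight']:
    stock category  weight supplier  stock_minus_weight
1     295     food      42    Umbra                 253
3     108     elec      50    Umbra                  58
5     121    tools      26    Umbra                  95
6     110     elec       9    Umbra                 101
7     286    tools      19   Vertex                 267
8     111   garden      26    Umbra                  85
9     308     food      47   Vertex                 261
10    104    tools      21   Vertex                  83
take first 7 rows:
   stock category  weight supplier  stock_minus_weight
1    295     food      42    Umbra                 253
3    108     elec      50    Umbra                  58
5    121    tools      26    Umbra                  95
6    110     elec       9    Umbra                 101
7    286    tools      19   Vertex                 267
8    111   garden      26    Umbra                  85
9    308     food      47   Vertex                 261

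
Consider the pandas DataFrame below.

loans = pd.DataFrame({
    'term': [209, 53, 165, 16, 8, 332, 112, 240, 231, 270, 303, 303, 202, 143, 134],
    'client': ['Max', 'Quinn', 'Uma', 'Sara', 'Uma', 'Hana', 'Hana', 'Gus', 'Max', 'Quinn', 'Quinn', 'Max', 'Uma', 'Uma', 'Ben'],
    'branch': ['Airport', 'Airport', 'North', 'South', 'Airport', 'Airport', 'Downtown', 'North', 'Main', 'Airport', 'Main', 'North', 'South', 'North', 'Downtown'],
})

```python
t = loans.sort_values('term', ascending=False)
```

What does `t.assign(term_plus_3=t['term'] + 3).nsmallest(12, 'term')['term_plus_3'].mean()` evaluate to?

151.583333333

sort by term descending:
    term client    branch
5    332   Hana   Airport
10   303  Quinn      Main
11   303    Max     North
9    270  Quinn   Airport
7    240    Gus     North
8    231    Max      Main
0    209    Max   Airport
12   202    Uma     South
2    165    Uma     North
13   143    Uma     North
14   134    Ben  Downtown
6    112   Hana  Downtown
1     53  Quinn   Airport
3     16   Sara     South
4      8    Uma   Airport
add column term_plus_3 = t['term'] + 3:
    term client    branch  term_plus_3
5    332   Hana   Airport          335
10   303  Quinn      Main          306
11   303    Max     North          306
9    270  Quinn   Airport          273
7    240    Gus     North          243
8    231    Max      Main          234
0    209    Max   Airport          212
12   202    Uma     South          205
2    165    Uma     North          168
13   143    Uma     North          146
14   134    Ben  Downtown          137
6    112   Hana  Downtown          115
1     53  Quinn   Airport           56
3     16   Sara     South           19
4      8    Uma   Airport           11
take 12 rows with smallest term:
    term client    branch  term_plus_3
4      8    Uma   Airport           11
3     16   Sara     South           19
1     53  Quinn   Airport           56
6    112   Hana  Downtown          115
14   134    Ben  Downtown          137
13   143    Uma     North          146
2    165    Uma     North          168
12   202    Uma     South          205
0    209    Max   Airport          212
8    231    Max      Main          234
7    240    Gus     North          243
9    270  Quinn   Airport          273
mean of column 'term_plus_3' → 151.583333333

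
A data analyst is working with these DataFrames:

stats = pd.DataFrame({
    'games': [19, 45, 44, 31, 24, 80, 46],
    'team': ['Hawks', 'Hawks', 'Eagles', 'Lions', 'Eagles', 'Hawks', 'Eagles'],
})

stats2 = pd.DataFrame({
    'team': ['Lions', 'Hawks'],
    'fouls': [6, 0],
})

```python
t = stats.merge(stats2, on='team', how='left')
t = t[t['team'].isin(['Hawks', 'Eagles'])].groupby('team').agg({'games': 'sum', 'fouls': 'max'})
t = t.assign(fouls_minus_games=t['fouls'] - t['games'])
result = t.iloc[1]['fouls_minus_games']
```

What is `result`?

merge on 'team' (how='left') → 7 rows:
   games    team  fouls
0     19   Hawks    0.0
1     45   Hawks    0.0
2     44  Eagles    NaN
3     31   Lions    6.0
4     24  Eagles    NaN
5     80   Hawks    0.0
6     46  Eagles    NaN
filter rows where team in ['Hawks', 'Eagles']:
   games    team  fouls
0     19   Hawks    0.0
1     45   Hawks    0.0
2     44  Eagles    NaN
4     24  Eagles    NaN
5     80   Hawks    0.0
6     46  Eagles    NaN
group by team: sum(games), max(fouls):
        games  fouls
team                
Eagles    114    NaN
Hawks     144    0.0
add column fouls_minus_games = t['fouls'] - t['games']:
        games  fouls  fouls_minus_games
team                                   
Eagles    114    NaN                NaN
Hawks     144    0.0             -144.0
Hence -144.0.

-144.0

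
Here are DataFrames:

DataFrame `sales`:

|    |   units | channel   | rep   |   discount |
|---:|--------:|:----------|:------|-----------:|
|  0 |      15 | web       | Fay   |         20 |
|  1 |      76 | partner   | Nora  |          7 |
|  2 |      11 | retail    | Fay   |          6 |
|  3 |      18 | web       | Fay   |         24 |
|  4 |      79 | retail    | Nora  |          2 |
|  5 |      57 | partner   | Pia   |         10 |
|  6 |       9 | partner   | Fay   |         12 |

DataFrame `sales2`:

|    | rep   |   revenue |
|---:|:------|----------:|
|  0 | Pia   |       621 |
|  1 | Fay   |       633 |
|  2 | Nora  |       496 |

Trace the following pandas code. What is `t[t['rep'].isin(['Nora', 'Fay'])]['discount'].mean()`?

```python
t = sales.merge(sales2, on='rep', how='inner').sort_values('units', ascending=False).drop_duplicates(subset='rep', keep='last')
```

merge on 'rep' (how='inner') → 7 rows:
   units  channel   rep  discount  revenue
0     15      web   Fay        20      633
1     76  partner  Nora         7      496
2     11   retail   Fay         6      633
3     18      web   Fay        24      633
4     79   retail  Nora         2      496
5     57  partner   Pia        10      621
6      9  partner   Fay        12      633
sort by units descending:
   units  channel   rep  discount  revenue
4     79   retail  Nora         2      496
1     76  partner  Nora         7      496
5     57  partner   Pia        10      621
3     18      web   Fay        24      633
0     15      web   Fay        20      633
2     11   retail   Fay         6      633
6      9  partner   Fay        12      633
drop duplicate rep (keep=last):
   units  channel   rep  discount  revenue
1     76  partner  Nora         7      496
5     57  partner   Pia        10      621
6      9  partner   Fay        12      633
filter rows where rep in ['Nora', 'Fay']:
   units  channel   rep  discount  revenue
1     76  partner  Nora         7      496
6      9  partner   Fay        12      633

9.5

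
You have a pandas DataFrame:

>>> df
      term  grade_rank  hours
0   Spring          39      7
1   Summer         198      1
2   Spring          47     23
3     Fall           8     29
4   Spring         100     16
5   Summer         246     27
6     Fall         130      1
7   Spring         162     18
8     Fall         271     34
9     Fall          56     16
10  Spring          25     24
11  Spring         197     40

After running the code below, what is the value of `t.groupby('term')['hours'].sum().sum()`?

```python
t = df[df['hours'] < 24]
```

filter rows where hours < 24:
     term  grade_rank  hours
0  Spring          39      7
1  Summer         198      1
2  Spring          47     23
4  Spring         100     16
6    Fall         130      1
7  Spring         162     18
9    Fall          56     16
group by term, sum of hours:
term
Fall      17
Spring    64
Summer     1
Name: hours, dtype: int64
Reading off the sum of the resulting series, we get 82.

82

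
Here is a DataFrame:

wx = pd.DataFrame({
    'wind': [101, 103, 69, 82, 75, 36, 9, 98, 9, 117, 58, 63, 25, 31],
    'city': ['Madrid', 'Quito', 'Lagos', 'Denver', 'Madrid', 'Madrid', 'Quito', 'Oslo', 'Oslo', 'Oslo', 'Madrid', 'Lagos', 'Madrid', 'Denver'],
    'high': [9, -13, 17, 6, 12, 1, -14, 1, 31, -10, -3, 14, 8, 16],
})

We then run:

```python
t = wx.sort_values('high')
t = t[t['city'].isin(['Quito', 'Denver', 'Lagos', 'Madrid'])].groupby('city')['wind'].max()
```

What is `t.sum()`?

355

sort by high:
    wind    city  high
6      9   Quito   -14
1    103   Quito   -13
9    117    Oslo   -10
10    58  Madrid    -3
5     36  Madrid     1
7     98    Oslo     1
3     82  Denver     6
12    25  Madrid     8
0    101  Madrid     9
4     75  Madrid    12
11    63   Lagos    14
13    31  Denver    16
2     69   Lagos    17
8      9    Oslo    31
filter rows where city in ['Quito', 'Denver', 'Lagos', 'Madrid']:
    wind    city  high
6      9   Quito   -14
1    103   Quito   -13
10    58  Madrid    -3
5     36  Madrid     1
3     82  Denver     6
12    25  Madrid     8
0    101  Madrid     9
4     75  Madrid    12
11    63   Lagos    14
13    31  Denver    16
2     69   Lagos    17
group by city, max of wind:
city
Denver     82
Lagos      69
Madrid    101
Quito     103
Name: wind, dtype: int64
sum of the resulting series → 355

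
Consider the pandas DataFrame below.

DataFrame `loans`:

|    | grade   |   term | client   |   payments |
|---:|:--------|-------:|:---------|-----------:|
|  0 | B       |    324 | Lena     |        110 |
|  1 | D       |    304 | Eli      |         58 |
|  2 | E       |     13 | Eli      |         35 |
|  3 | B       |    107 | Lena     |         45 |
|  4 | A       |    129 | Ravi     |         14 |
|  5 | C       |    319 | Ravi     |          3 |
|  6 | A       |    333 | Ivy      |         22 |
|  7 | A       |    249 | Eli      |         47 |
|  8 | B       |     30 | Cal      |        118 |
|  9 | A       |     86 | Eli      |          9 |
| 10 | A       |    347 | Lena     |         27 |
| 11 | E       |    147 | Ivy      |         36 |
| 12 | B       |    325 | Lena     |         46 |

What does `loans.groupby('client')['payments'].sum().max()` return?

group by client, sum of payments:
client
Cal     118
Eli     149
Ivy      58
Lena    228
Ravi     17
Name: payments, dtype: int64

228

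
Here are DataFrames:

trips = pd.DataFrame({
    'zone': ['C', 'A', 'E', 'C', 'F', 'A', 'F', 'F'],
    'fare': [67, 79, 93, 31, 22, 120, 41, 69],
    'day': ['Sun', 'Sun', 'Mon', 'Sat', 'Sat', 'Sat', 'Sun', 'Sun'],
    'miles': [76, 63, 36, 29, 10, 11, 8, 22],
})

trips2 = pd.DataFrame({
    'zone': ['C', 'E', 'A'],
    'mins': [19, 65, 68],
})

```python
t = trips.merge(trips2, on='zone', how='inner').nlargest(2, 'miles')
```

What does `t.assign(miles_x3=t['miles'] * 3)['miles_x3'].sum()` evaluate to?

merge on 'zone' (how='inner') → 5 rows:
  zone  fare  day  miles  mins
0    C    67  Sun     76    19
1    A    79  Sun     63    68
2    E    93  Mon     36    65
3    C    31  Sat     29    19
4    A   120  Sat     11    68
take 2 rows with largest miles:
  zone  fare  day  miles  mins
0    C    67  Sun     76    19
1    A    79  Sun     63    68
add column miles_x3 = t['miles'] * 3:
  zone  fare  day  miles  mins  miles_x3
0    C    67  Sun     76    19       228
1    A    79  Sun     63    68       189

417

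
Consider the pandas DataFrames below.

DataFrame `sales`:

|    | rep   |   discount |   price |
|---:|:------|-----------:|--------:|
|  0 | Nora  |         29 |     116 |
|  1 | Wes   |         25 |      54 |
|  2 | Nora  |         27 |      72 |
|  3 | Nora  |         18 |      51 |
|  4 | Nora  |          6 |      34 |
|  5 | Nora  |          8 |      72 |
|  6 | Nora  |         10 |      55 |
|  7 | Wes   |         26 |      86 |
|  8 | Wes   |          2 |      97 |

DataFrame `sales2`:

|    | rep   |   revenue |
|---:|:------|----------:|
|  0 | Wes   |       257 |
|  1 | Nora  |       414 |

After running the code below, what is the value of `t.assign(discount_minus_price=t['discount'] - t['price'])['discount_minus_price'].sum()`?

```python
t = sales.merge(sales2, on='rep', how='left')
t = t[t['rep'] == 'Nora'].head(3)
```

merge on 'rep' (how='left') → 9 rows:
    rep  discount  price  revenue
0  Nora        29    116      414
1   Wes        25     54      257
2  Nora        27     72      414
3  Nora        18     51      414
4  Nora         6     34      414
5  Nora         8     72      414
6  Nora        10     55      414
7   Wes        26     86      257
8   Wes         2     97      257
filter rows where rep == 'Nora':
    rep  discount  price  revenue
0  Nora        29    116      414
2  Nora        27     72      414
3  Nora        18     51      414
4  Nora         6     34      414
5  Nora         8     72      414
6  Nora        10     55      414
take first 3 rows:
    rep  discount  price  revenue
0  Nora        29    116      414
2  Nora        27     72      414
3  Nora        18     51      414
add column discount_minus_price = t['discount'] - t['price']:
    rep  discount  price  revenue  discount_minus_price
0  Nora        29    116      414                   -87
2  Nora        27     72      414                   -45
3  Nora        18     51      414                   -33
So sum() = -165.

-165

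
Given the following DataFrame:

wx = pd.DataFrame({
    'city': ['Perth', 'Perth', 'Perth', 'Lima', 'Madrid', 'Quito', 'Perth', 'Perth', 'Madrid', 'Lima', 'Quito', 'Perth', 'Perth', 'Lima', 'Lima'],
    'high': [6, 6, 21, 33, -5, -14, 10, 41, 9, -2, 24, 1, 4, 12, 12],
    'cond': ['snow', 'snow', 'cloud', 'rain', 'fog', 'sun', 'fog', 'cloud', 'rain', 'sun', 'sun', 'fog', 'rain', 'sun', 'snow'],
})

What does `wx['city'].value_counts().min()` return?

2

value_counts of city:
city
Perth     7
Lima      4
Madrid    2
Quito     2
Name: count, dtype: int64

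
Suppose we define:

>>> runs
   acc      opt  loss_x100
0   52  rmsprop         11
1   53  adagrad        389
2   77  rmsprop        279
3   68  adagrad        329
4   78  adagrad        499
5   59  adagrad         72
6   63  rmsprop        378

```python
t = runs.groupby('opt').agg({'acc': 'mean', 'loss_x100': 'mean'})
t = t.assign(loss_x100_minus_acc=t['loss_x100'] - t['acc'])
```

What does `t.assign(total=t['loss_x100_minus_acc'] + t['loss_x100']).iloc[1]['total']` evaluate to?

381.333333333

group by opt: mean(acc), mean(loss_x100):
          acc   loss_x100
opt                      
adagrad  64.5  322.250000
rmsprop  64.0  222.666667
add column loss_x100_minus_acc = t['loss_x100'] - t['acc']:
          acc   loss_x100  loss_x100_minus_acc
opt                                           
adagrad  64.5  322.250000           257.750000
rmsprop  64.0  222.666667           158.666667
add column total = t['loss_x100_minus_acc'] + t['loss_x100']:
          acc   loss_x100  loss_x100_minus_acc       total
opt                                                       
adagrad  64.5  322.250000           257.750000  580.000000
rmsprop  64.0  222.666667           158.666667  381.333333
Hence 381.333333333.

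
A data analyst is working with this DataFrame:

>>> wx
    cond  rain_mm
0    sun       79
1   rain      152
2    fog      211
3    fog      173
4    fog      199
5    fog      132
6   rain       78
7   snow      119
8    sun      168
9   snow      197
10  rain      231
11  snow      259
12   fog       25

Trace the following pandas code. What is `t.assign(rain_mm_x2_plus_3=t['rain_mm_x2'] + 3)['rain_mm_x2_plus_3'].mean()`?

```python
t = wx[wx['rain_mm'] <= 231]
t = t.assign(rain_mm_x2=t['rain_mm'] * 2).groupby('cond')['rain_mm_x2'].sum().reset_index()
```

885.0

filter rows where rain_mm <= 231:
    cond  rain_mm
0    sun       79
1   rain      152
2    fog      211
3    fog      173
4    fog      199
5    fog      132
6   rain       78
7   snow      119
8    sun      168
9   snow      197
10  rain      231
12   fog       25
add column rain_mm_x2 = t['rain_mm'] * 2:
    cond  rain_mm  rain_mm_x2
0    sun       79         158
1   rain      152         304
2    fog      211         422
3    fog      173         346
4    fog      199         398
5    fog      132         264
6   rain       78         156
7   snow      119         238
8    sun      168         336
9   snow      197         394
10  rain      231         462
12   fog       25          50
group by cond, sum of rain_mm_x2:
cond
fog     1480
rain     922
snow     632
sun      494
Name: rain_mm_x2, dtype: int64
reset_index():
   cond  rain_mm_x2
0   fog        1480
1  rain         922
2  snow         632
3   sun         494
add column rain_mm_x2_plus_3 = t['rain_mm_x2'] + 3:
   cond  rain_mm_x2  rain_mm_x2_plus_3
0   fog        1480               1483
1  rain         922                925
2  snow         632                635
3   sun         494                497
mean of column 'rain_mm_x2_plus_3' → 885.0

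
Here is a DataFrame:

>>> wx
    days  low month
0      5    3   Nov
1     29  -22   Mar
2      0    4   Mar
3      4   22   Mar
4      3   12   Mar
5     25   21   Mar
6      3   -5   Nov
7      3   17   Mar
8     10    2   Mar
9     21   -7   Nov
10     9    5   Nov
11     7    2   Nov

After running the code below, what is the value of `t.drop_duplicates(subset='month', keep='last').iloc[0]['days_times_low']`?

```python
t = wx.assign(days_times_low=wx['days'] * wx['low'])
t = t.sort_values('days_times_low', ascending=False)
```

add column days_times_low = wx['days'] * wx['low']:
    days  low month  days_times_low
0      5    3   Nov              15
1     29  -22   Mar            -638
2      0    4   Mar               0
3      4   22   Mar              88
4      3   12   Mar              36
5     25   21   Mar             525
6      3   -5   Nov             -15
7      3   17   Mar              51
8     10    2   Mar              20
9     21   -7   Nov            -147
10     9    5   Nov              45
11     7    2   Nov              14
sort by days_times_low descending:
    days  low month  days_times_low
5     25   21   Mar             525
3      4   22   Mar              88
7      3   17   Mar              51
10     9    5   Nov              45
4      3   12   Mar              36
8     10    2   Mar              20
0      5    3   Nov              15
11     7    2   Nov              14
2      0    4   Mar               0
6      3   -5   Nov             -15
9     21   -7   Nov            -147
1     29  -22   Mar            -638
drop duplicate month (keep=last):
   days  low month  days_times_low
9    21   -7   Nov            -147
1    29  -22   Mar            -638
The value at position 0, column 'days_times_low' is -147.

-147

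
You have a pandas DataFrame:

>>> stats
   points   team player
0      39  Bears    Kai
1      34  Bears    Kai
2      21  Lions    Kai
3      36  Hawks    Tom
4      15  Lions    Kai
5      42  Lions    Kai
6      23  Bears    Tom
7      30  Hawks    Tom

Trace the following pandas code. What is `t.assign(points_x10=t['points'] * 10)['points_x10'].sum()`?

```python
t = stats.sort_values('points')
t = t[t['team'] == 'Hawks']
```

660

sort by points:
   points   team player
4      15  Lions    Kai
2      21  Lions    Kai
6      23  Bears    Tom
7      30  Hawks    Tom
1      34  Bears    Kai
3      36  Hawks    Tom
0      39  Bears    Kai
5      42  Lions    Kai
filter rows where team == 'Hawks':
   points   team player
7      30  Hawks    Tom
3      36  Hawks    Tom
add column points_x10 = t['points'] * 10:
   points   team player  points_x10
7      30  Hawks    Tom         300
3      36  Hawks    Tom         360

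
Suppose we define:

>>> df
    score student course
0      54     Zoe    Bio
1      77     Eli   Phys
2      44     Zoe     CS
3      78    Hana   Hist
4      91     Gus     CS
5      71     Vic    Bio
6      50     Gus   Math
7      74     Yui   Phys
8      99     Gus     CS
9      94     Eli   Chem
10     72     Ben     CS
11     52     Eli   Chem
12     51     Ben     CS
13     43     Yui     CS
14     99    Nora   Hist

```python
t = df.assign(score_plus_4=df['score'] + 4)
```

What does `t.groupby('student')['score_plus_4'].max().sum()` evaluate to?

673

add column score_plus_4 = df['score'] + 4:
    score student course  score_plus_4
0      54     Zoe    Bio            58
1      77     Eli   Phys            81
2      44     Zoe     CS            48
3      78    Hana   Hist            82
4      91     Gus     CS            95
5      71     Vic    Bio            75
6      50     Gus   Math            54
7      74     Yui   Phys            78
8      99     Gus     CS           103
9      94     Eli   Chem            98
10     72     Ben     CS            76
11     52     Eli   Chem            56
12     51     Ben     CS            55
13     43     Yui     CS            47
14     99    Nora   Hist           103
group by student, max of score_plus_4:
student
Ben      76
Eli      98
Gus     103
Hana     82
Nora    103
Vic      75
Yui      78
Zoe      58
Name: score_plus_4, dtype: int64
Taking the sum of the resulting series gives 673.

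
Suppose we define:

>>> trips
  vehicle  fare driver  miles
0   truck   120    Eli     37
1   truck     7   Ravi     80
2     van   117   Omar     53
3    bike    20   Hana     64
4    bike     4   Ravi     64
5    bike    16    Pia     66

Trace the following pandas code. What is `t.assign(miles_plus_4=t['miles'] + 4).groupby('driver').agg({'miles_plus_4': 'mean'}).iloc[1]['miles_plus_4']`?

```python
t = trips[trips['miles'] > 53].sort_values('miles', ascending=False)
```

filter rows where miles > 53:
  vehicle  fare driver  miles
1   truck     7   Ravi     80
3    bike    20   Hana     64
4    bike     4   Ravi     64
5    bike    16    Pia     66
sort by miles descending:
  vehicle  fare driver  miles
1   truck     7   Ravi     80
5    bike    16    Pia     66
3    bike    20   Hana     64
4    bike     4   Ravi     64
add column miles_plus_4 = t['miles'] + 4:
  vehicle  fare driver  miles  miles_plus_4
1   truck     7   Ravi     80            84
5    bike    16    Pia     66            70
3    bike    20   Hana     64            68
4    bike     4   Ravi     64            68
group by driver, mean of miles_plus_4:
        miles_plus_4
driver              
Hana            68.0
Pia             70.0
Ravi            76.0
So iloc[1]['miles_plus_4'] = 70.0.

70.0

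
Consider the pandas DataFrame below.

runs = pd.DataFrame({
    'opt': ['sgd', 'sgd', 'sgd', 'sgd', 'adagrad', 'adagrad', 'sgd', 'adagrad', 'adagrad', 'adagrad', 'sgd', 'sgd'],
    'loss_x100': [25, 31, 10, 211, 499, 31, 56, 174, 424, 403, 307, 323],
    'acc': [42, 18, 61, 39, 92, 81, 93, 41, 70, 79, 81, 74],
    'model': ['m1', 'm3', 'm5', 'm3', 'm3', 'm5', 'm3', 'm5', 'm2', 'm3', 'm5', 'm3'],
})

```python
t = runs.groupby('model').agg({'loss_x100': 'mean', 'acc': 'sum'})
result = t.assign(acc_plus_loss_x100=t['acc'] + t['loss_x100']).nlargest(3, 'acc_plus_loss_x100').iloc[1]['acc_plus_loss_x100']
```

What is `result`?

group by model: mean(loss_x100), sum(acc):
        loss_x100  acc
model                 
m1      25.000000   42
m2     424.000000   70
m3     253.833333  395
m5     130.500000  264
add column acc_plus_loss_x100 = t['acc'] + t['loss_x100']:
        loss_x100  acc  acc_plus_loss_x100
model                                     
m1      25.000000   42           67.000000
m2     424.000000   70          494.000000
m3     253.833333  395          648.833333
m5     130.500000  264          394.500000
take 3 rows with largest acc_plus_loss_x100:
        loss_x100  acc  acc_plus_loss_x100
model                                     
m3     253.833333  395          648.833333
m2     424.000000   70          494.000000
m5     130.500000  264          394.500000
Taking the value at position 1, column 'acc_plus_loss_x100' gives 494.0.

494.0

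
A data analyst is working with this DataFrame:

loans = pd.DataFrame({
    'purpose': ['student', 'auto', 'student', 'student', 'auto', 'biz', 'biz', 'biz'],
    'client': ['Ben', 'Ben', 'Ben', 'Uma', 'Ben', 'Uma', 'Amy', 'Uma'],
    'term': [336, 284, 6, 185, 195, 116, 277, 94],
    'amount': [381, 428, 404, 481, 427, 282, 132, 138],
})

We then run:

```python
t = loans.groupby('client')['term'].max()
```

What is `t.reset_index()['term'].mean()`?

group by client, max of term:
client
Amy    277
Ben    336
Uma    185
Name: term, dtype: int64
reset_index():
  client  term
0    Amy   277
1    Ben   336
2    Uma   185
Hence 266.0.

266.0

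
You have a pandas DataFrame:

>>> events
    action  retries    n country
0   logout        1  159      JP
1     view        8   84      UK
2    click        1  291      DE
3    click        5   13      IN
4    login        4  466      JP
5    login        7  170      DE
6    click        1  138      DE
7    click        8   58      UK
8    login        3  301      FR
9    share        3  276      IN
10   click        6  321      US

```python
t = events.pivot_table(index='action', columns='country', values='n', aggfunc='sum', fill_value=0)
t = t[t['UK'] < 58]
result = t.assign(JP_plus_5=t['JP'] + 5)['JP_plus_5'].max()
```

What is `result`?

471

pivot: rows=action, cols=country, sum(n):
country   DE   FR   IN   JP  UK   US
action                              
click    429    0   13    0  58  321
login    170  301    0  466   0    0
logout     0    0    0  159   0    0
share      0    0  276    0   0    0
view       0    0    0    0  84    0
filter rows where UK < 58:
country   DE   FR   IN   JP  UK  US
action                             
login    170  301    0  466   0   0
logout     0    0    0  159   0   0
share      0    0  276    0   0   0
add column JP_plus_5 = t['JP'] + 5:
country   DE   FR   IN   JP  UK  US  JP_plus_5
action                                        
login    170  301    0  466   0   0        471
logout     0    0    0  159   0   0        164
share      0    0  276    0   0   0          5
The max of column 'JP_plus_5' is 471.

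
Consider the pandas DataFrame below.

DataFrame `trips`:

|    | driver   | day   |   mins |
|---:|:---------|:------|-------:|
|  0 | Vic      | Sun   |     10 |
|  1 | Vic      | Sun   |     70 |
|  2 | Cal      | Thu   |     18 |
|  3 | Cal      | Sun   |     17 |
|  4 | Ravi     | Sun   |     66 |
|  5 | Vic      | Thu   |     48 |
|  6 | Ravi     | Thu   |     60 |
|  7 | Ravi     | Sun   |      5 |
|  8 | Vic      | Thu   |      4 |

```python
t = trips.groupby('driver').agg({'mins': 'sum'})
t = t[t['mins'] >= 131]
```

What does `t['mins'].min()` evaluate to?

group by driver, sum of mins:
        mins
driver      
Cal       35
Ravi     131
Vic      132
filter rows where mins >= 131:
        mins
driver      
Ravi     131
Vic      132

131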